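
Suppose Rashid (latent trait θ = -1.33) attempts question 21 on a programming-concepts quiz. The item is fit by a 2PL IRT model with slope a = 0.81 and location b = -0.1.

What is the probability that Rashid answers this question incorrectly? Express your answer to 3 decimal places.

0.730

P(θ) = 1 / (1 + exp(−a(θ − b)))
Exponent: 0.81 × (-1.33 − (-0.1)) = -0.9963
1/(1 + e^{0.9963}) = 0.2697
P(incorrect) = 1 − 0.2697 = 0.7303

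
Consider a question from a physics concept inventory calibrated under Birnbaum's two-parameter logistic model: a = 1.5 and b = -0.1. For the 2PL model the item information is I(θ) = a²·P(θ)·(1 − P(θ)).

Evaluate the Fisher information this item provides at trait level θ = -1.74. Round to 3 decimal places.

0.163

P = 1/(1+e^{2.4600}) = 0.0787
P(1−P) = 0.0787 × 0.9213 = 0.0725
I = a² × P(1−P) = 1.5² × 0.0725 = 0.16316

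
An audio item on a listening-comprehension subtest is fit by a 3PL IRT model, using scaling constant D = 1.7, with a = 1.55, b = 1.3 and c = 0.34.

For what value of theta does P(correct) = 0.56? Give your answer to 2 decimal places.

P(theta) = c + (1 − c) · 1 / (1 + exp(−D·a(theta − b)))
Remove guessing floor: (0.56 − 0.34)/(1 − 0.34) = 0.3333
logit = ln(0.3333/0.6667) = -0.6931
theta = b + logit/(1.7·a) = 1.3 + (-0.6931)/2.6350 = 1.0369

1.04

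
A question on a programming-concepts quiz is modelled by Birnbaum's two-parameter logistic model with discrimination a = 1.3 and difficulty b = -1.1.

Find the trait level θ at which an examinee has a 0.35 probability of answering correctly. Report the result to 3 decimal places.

-1.576

P(θ) = 1 / (1 + exp(−a(θ − b)))
logit = ln(0.3500/0.6500) = -0.6190
θ = b + logit/(a) = -1.1 + (-0.6190)/1.3000 = -1.5762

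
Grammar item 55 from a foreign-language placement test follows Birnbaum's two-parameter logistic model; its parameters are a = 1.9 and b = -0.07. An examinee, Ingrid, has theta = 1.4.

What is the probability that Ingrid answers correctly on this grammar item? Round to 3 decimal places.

P(theta) = 1 / (1 + exp(−a(theta − b)))
Exponent: 1.9 × (1.4 − (-0.07)) = 2.7930
1/(1 + e^{-2.7930}) = 0.9423

0.942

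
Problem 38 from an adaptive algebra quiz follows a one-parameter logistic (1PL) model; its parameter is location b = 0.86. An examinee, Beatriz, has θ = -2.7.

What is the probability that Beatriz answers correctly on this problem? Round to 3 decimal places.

P(θ) = 1 / (1 + exp(−(θ − b)))
Exponent: (-2.7 − 0.86) = -3.5600
1/(1 + e^{3.5600}) = 0.0277
P = 0.0277

0.028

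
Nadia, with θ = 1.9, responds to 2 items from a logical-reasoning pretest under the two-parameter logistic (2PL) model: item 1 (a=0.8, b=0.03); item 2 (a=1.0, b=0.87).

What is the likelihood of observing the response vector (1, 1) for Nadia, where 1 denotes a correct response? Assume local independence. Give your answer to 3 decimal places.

0.602

P(θ) = 1 / (1 + exp(−a(θ − b)))
P_1 = 1/(1+e^{-1.4960}) = 0.8170
P_2 = 1/(1+e^{-1.0300}) = 0.7369
L = P_1 × P_2 = 0.8170 × 0.7369 = 0.60204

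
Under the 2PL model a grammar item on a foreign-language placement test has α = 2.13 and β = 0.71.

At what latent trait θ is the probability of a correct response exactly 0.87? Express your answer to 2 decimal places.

1.60

P(θ) = 1 / (1 + exp(−α(θ − β)))
logit = ln(0.8700/0.1300) = 1.9010
θ = β + logit/(α) = 0.71 + 1.9010/2.1300 = 1.6025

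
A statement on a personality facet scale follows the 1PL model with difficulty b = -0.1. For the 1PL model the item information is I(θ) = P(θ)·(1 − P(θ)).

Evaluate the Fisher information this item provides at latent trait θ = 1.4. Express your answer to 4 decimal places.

0.1491

P = 1/(1+e^{-1.5000}) = 0.8176
P(1−P) = 0.8176 × 0.1824 = 0.1491
I = P(1−P) = 0.14915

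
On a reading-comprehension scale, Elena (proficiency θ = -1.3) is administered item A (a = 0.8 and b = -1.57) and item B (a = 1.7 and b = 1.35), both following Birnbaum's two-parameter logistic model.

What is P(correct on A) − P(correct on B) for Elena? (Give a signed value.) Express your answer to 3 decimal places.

0.543

P(θ) = 1 / (1 + exp(−a(θ − b)))
P_A = 0.5538
P_B = 0.0109
P_A − P_B = 0.5429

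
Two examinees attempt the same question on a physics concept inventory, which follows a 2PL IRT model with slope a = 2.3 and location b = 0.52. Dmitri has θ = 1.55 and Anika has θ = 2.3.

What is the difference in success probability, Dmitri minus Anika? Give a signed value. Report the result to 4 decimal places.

P(θ) = 1 / (1 + exp(−a(θ − b)))
P(Dmitri) = 0.9144  [exponent 2.3690]
P(Anika) = 0.9836  [exponent 4.0940]
Difference = 0.9144 − 0.9836 = -0.0692

-0.0692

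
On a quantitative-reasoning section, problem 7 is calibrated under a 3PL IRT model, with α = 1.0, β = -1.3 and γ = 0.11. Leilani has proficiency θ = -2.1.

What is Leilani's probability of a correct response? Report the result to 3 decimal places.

0.386

P(θ) = γ + (1 − γ) · 1 / (1 + exp(−α(θ − β)))
Exponent: 1.0 × (-2.1 − (-1.3)) = -0.8000
1/(1 + e^{0.8000}) = 0.3100
P = 0.11 + 0.89 × 0.3100 = 0.3859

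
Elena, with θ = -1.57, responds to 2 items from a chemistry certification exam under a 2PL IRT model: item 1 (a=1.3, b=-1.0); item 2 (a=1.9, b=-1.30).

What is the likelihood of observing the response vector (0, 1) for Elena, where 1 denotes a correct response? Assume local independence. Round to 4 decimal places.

0.2536

P(θ) = 1 / (1 + exp(−a(θ − b)))
P_1 = 1/(1+e^{0.7410}) = 0.3228
P_2 = 1/(1+e^{0.5130}) = 0.3745
L = (1−P_1) × P_2 = 0.6772 × 0.3745 = 0.25361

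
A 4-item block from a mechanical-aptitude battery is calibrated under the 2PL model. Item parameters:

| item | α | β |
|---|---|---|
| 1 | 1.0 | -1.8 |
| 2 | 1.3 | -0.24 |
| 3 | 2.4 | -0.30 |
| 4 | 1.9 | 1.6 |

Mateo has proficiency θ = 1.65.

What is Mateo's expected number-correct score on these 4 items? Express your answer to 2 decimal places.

P(θ) = 1 / (1 + exp(−α(θ − β)))
P_1 = 1/(1+e^{-3.4500}) = 0.9692
P_2 = 1/(1+e^{-2.4570}) = 0.9211
P_3 = 1/(1+e^{-4.6800}) = 0.9908
P_4 = 1/(1+e^{-0.0950}) = 0.5237
E[score] = 0.9692 + 0.9211 + 0.9908 + 0.5237 = 3.4048

3.40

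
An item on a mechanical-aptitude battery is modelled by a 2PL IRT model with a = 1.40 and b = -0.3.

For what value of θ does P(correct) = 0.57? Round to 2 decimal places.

P(θ) = 1 / (1 + exp(−a(θ − b)))
logit = ln(0.5700/0.4300) = 0.2819
θ = b + logit/(a) = -0.3 + 0.2819/1.4000 = -0.0987

-0.10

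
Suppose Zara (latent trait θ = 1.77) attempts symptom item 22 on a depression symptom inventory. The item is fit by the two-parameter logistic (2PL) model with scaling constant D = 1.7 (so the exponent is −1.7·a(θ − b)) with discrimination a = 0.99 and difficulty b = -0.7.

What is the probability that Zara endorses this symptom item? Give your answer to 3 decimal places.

0.985

P(θ) = 1 / (1 + exp(−D·a(θ − b)))
Exponent: 1.7 × 0.99 × (1.77 − (-0.7)) = 4.1570
1/(1 + e^{-4.1570}) = 0.9846
P = 0.9846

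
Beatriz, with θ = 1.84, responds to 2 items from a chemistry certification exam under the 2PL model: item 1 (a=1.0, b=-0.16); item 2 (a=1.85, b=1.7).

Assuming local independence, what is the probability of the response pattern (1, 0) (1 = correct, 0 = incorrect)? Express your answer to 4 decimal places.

0.3837

P(θ) = 1 / (1 + exp(−a(θ − b)))
P_1 = 1/(1+e^{-2.0000}) = 0.8808
P_2 = 1/(1+e^{-0.2590}) = 0.5644
L = P_1 × (1−P_2) = 0.8808 × 0.4356 = 0.38368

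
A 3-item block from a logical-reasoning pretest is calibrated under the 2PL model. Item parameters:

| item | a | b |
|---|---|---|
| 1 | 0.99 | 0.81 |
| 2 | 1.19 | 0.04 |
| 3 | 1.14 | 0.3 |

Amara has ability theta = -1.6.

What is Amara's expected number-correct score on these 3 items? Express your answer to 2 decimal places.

0.31

P(theta) = 1 / (1 + exp(−a(theta − b)))
P_1 = 1/(1+e^{2.3859}) = 0.0843
P_2 = 1/(1+e^{1.9516}) = 0.1244
P_3 = 1/(1+e^{2.1660}) = 0.1028
E[score] = 0.0843 + 0.1244 + 0.1028 = 0.3115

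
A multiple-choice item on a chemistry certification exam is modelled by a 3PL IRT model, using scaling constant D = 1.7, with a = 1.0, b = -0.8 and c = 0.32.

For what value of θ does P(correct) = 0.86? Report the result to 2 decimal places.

-0.01

P(θ) = c + (1 − c) · 1 / (1 + exp(−D·a(θ − b)))
Remove guessing floor: (0.86 − 0.32)/(1 − 0.32) = 0.7941
logit = ln(0.7941/0.2059) = 1.3499
θ = b + logit/(1.7·a) = -0.8 + 1.3499/1.7000 = -0.0059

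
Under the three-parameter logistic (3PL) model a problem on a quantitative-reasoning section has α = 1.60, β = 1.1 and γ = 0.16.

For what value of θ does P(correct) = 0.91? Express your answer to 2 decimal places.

P(θ) = γ + (1 − γ) · 1 / (1 + exp(−α(θ − β)))
Remove guessing floor: (0.91 − 0.16)/(1 − 0.16) = 0.8929
logit = ln(0.8929/0.1071) = 2.1203
θ = β + logit/(α) = 1.1 + 2.1203/1.6000 = 2.4252

2.43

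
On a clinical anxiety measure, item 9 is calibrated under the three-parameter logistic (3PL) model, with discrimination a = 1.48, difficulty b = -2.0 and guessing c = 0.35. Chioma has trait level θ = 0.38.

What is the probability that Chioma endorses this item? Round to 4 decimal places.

0.9814

P(θ) = c + (1 − c) · 1 / (1 + exp(−a(θ − b)))
Exponent: 1.48 × (0.38 − (-2.0)) = 3.5224
1/(1 + e^{-3.5224}) = 0.9713
P = 0.35 + 0.65 × 0.9713 = 0.9814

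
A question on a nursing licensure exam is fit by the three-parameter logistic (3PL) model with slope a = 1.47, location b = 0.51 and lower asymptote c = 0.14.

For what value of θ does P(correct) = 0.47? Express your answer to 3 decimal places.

0.188

P(θ) = c + (1 − c) · 1 / (1 + exp(−a(θ − b)))
Remove guessing floor: (0.47 − 0.14)/(1 − 0.14) = 0.3837
logit = ln(0.3837/0.6163) = -0.4738
θ = b + logit/(a) = 0.51 + (-0.4738)/1.4700 = 0.1877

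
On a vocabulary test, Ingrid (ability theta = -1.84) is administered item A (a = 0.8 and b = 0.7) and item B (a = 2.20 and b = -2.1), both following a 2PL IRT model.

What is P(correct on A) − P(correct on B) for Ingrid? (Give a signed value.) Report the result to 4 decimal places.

P(theta) = 1 / (1 + exp(−a(theta − b)))
P_A = 0.1159
P_B = 0.6392
P_A − P_B = -0.5233

-0.5233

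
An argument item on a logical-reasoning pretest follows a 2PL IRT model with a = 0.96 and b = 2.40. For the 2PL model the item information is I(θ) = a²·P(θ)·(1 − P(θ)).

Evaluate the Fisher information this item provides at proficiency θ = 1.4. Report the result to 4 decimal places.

P = 1/(1+e^{0.9600}) = 0.2769
P(1−P) = 0.2769 × 0.7231 = 0.2002
I = a² × P(1−P) = 0.96² × 0.2002 = 0.18452

0.1845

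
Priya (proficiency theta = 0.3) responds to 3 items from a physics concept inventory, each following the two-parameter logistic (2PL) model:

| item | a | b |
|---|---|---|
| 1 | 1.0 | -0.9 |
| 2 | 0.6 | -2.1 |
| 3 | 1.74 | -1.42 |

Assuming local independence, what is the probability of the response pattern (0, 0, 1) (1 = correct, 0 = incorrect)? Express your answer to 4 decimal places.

0.0422

P(theta) = 1 / (1 + exp(−a(theta − b)))
P_1 = 1/(1+e^{-1.2000}) = 0.7685
P_2 = 1/(1+e^{-1.4400}) = 0.8085
P_3 = 1/(1+e^{-2.9928}) = 0.9522
L = (1−P_1) × (1−P_2) × P_3 = 0.2315 × 0.1915 × 0.9522 = 0.04222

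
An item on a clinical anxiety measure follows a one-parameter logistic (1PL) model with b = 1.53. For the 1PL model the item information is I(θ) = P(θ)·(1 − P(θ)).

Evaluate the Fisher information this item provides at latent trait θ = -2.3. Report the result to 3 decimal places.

P = 1/(1+e^{3.8300}) = 0.0212
P(1−P) = 0.0212 × 0.9788 = 0.0208
I = P(1−P) = 0.02080

0.021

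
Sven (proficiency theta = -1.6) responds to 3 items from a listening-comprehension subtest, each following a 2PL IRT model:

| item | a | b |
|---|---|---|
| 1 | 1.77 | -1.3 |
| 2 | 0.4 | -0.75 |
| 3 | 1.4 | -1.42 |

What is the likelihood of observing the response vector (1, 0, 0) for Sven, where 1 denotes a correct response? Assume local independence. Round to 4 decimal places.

P(theta) = 1 / (1 + exp(−a(theta − b)))
P_1 = 1/(1+e^{0.5310}) = 0.3703
P_2 = 1/(1+e^{0.3400}) = 0.4158
P_3 = 1/(1+e^{0.2520}) = 0.4373
L = P_1 × (1−P_2) × (1−P_3) = 0.3703 × 0.5842 × 0.5627 = 0.12171

0.1217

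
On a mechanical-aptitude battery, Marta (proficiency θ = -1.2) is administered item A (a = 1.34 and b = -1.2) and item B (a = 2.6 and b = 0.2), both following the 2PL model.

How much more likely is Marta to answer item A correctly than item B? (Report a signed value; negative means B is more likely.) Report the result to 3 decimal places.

0.474

P(θ) = 1 / (1 + exp(−a(θ − b)))
P_A = 0.5000
P_B = 0.0256
P_A − P_B = 0.4744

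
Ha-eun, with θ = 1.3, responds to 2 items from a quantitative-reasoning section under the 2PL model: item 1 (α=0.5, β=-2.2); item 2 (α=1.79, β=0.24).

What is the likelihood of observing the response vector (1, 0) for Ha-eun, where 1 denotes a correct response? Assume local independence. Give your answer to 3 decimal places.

0.111

P(θ) = 1 / (1 + exp(−α(θ − β)))
P_1 = 1/(1+e^{-1.7500}) = 0.8520
P_2 = 1/(1+e^{-1.8974}) = 0.8696
L = P_1 × (1−P_2) = 0.8520 × 0.1304 = 0.11110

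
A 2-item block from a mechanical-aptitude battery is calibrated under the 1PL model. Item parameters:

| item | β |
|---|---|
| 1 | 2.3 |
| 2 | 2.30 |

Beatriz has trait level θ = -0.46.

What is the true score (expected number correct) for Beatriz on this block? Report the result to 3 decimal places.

0.119

P(θ) = 1 / (1 + exp(−(θ − β)))
P_1 = 1/(1+e^{2.7600}) = 0.0595
P_2 = 1/(1+e^{2.7600}) = 0.0595
E[score] = 0.0595 + 0.0595 = 0.1190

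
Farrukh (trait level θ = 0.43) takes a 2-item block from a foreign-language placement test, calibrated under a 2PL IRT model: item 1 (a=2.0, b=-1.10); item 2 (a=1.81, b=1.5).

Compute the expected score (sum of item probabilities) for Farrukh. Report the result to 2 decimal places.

1.08

P(θ) = 1 / (1 + exp(−a(θ − b)))
P_1 = 1/(1+e^{-3.0600}) = 0.9552
P_2 = 1/(1+e^{1.9367}) = 0.1260
E[score] = 0.9552 + 0.1260 = 1.0812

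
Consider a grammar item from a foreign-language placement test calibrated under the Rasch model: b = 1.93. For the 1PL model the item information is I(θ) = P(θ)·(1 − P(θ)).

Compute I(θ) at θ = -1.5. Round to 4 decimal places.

P = 1/(1+e^{3.4300}) = 0.0314
P(1−P) = 0.0314 × 0.9686 = 0.0304
I = P(1−P) = 0.03039

0.0304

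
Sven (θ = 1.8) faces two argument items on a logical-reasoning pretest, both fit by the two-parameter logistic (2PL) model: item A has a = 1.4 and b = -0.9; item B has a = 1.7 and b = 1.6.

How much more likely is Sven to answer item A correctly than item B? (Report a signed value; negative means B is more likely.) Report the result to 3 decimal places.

0.393

P(θ) = 1 / (1 + exp(−a(θ − b)))
P_A = 0.9777
P_B = 0.5842
P_A − P_B = 0.3935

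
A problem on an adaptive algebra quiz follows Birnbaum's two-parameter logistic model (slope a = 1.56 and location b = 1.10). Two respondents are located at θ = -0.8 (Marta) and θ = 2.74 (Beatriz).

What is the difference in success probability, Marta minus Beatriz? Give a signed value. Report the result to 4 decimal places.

-0.8791

P(θ) = 1 / (1 + exp(−a(θ − b)))
P(Marta) = 0.0491  [exponent -2.9640]
P(Beatriz) = 0.9281  [exponent 2.5584]
Difference = 0.0491 − 0.9281 = -0.8791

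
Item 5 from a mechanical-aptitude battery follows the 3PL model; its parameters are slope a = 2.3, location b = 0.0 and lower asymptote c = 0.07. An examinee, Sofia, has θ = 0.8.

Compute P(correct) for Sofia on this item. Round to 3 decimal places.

P(θ) = c + (1 − c) · 1 / (1 + exp(−a(θ − b)))
Exponent: 2.3 × (0.8 − 0.0) = 1.8400
1/(1 + e^{-1.8400}) = 0.8629
P = 0.07 + 0.93 × 0.8629 = 0.8725

0.873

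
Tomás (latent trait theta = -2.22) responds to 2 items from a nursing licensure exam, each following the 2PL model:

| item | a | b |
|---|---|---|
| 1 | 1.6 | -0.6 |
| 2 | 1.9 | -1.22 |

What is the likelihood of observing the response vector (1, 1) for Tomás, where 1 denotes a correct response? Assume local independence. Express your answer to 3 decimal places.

0.009

P(theta) = 1 / (1 + exp(−a(theta − b)))
P_1 = 1/(1+e^{2.5920}) = 0.0697
P_2 = 1/(1+e^{1.9000}) = 0.1301
L = P_1 × P_2 = 0.0697 × 0.1301 = 0.00906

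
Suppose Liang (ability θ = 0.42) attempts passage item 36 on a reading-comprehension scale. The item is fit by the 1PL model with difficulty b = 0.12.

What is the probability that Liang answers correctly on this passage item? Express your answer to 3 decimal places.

P(θ) = 1 / (1 + exp(−(θ − b)))
Exponent: (0.42 − 0.12) = 0.3000
1/(1 + e^{-0.3000}) = 0.5744
P = 0.5744

0.574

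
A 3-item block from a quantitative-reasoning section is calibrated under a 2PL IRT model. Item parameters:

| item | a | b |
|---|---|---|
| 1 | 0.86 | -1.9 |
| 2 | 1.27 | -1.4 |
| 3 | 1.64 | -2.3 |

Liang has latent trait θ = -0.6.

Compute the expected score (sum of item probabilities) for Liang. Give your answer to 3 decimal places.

2.430

P(θ) = 1 / (1 + exp(−a(θ − b)))
P_1 = 1/(1+e^{-1.1180}) = 0.7536
P_2 = 1/(1+e^{-1.0160}) = 0.7342
P_3 = 1/(1+e^{-2.7880}) = 0.9420
E[score] = 0.7536 + 0.7342 + 0.9420 = 2.4298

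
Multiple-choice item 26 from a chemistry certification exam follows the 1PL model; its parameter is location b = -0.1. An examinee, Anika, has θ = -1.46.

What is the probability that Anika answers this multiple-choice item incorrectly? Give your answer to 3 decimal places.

0.796

P(θ) = 1 / (1 + exp(−(θ − b)))
Exponent: (-1.46 − (-0.1)) = -1.3600
1/(1 + e^{1.3600}) = 0.2042
P = 0.2042
P(incorrect) = 1 − 0.2042 = 0.7958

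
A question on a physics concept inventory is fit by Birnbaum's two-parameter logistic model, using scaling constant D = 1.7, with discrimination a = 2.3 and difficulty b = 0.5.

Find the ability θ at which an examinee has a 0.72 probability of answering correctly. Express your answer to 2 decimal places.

P(θ) = 1 / (1 + exp(−D·a(θ − b)))
logit = ln(0.7200/0.2800) = 0.9445
θ = b + logit/(1.7·a) = 0.5 + 0.9445/3.9100 = 0.7416

0.74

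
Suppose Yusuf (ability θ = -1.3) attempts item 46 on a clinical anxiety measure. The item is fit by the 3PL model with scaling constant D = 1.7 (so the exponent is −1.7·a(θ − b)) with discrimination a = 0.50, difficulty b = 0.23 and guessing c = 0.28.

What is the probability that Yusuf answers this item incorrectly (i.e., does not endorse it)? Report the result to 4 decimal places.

0.5659

P(θ) = c + (1 − c) · 1 / (1 + exp(−D·a(θ − b)))
Exponent: 1.7 × 0.50 × (-1.3 − 0.23) = -1.3005
1/(1 + e^{1.3005}) = 0.2141
P = 0.28 + 0.72 × 0.2141 = 0.4341
P(incorrect) = 1 − 0.4341 = 0.5659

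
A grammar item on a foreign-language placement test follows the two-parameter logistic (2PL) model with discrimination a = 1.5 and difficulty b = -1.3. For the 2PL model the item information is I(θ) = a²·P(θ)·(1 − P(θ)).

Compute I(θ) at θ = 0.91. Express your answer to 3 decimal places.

0.076

P = 1/(1+e^{-3.3150}) = 0.9649
P(1−P) = 0.9649 × 0.0351 = 0.0338
I = a² × P(1−P) = 1.5² × 0.0338 = 0.07612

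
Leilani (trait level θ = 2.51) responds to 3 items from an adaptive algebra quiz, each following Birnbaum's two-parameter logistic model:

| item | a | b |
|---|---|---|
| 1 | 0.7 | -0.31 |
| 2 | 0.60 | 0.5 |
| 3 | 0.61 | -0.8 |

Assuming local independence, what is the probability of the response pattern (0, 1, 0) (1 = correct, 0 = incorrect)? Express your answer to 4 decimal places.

P(θ) = 1 / (1 + exp(−a(θ − b)))
P_1 = 1/(1+e^{-1.9740}) = 0.8780
P_2 = 1/(1+e^{-1.2060}) = 0.7696
P_3 = 1/(1+e^{-2.0191}) = 0.8828
L = (1−P_1) × P_2 × (1−P_3) = 0.1220 × 0.7696 × 0.1172 = 0.01100

0.0110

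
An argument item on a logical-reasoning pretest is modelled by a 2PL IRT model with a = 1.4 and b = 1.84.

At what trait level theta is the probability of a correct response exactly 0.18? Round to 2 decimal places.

0.76

P(theta) = 1 / (1 + exp(−a(theta − b)))
logit = ln(0.1800/0.8200) = -1.5163
theta = b + logit/(a) = 1.84 + (-1.5163)/1.4000 = 0.7569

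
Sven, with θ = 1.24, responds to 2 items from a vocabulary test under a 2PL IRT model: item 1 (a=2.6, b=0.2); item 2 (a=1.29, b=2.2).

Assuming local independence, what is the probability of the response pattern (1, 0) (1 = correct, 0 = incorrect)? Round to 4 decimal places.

0.7266

P(θ) = 1 / (1 + exp(−a(θ − b)))
P_1 = 1/(1+e^{-2.7040}) = 0.9373
P_2 = 1/(1+e^{1.2384}) = 0.2247
L = P_1 × (1−P_2) = 0.9373 × 0.7753 = 0.72665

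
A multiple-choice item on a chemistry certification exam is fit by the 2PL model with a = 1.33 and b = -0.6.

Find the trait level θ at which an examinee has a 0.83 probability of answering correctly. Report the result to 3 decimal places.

0.592

P(θ) = 1 / (1 + exp(−a(θ − b)))
logit = ln(0.8300/0.1700) = 1.5856
θ = b + logit/(a) = -0.6 + 1.5856/1.3300 = 0.5922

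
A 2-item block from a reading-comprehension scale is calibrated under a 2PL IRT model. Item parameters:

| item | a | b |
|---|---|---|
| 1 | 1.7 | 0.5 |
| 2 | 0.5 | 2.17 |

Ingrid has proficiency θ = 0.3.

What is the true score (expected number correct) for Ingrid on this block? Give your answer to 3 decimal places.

0.698

P(θ) = 1 / (1 + exp(−a(θ − b)))
P_1 = 1/(1+e^{0.3400}) = 0.4158
P_2 = 1/(1+e^{0.9350}) = 0.2819
E[score] = 0.4158 + 0.2819 = 0.6977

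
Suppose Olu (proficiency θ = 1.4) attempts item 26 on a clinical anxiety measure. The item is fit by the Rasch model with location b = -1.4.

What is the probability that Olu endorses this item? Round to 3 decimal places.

P(θ) = 1 / (1 + exp(−(θ − b)))
Exponent: (1.4 − (-1.4)) = 2.8000
1/(1 + e^{-2.8000}) = 0.9427
P = 0.9427

0.943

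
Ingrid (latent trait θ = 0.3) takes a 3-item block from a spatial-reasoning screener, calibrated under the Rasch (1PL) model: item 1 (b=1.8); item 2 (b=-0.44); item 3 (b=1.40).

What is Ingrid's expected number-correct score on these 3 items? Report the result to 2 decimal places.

P(θ) = 1 / (1 + exp(−(θ − b)))
P_1 = 1/(1+e^{1.5000}) = 0.1824
P_2 = 1/(1+e^{-0.7400}) = 0.6770
P_3 = 1/(1+e^{1.1000}) = 0.2497
E[score] = 0.1824 + 0.6770 + 0.2497 = 1.1092

1.11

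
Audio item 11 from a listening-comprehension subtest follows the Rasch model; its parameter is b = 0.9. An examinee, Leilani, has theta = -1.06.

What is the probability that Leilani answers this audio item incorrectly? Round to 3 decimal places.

P(theta) = 1 / (1 + exp(−(theta − b)))
Exponent: (-1.06 − 0.9) = -1.9600
1/(1 + e^{1.9600}) = 0.1235
P = 0.1235
P(incorrect) = 1 − 0.1235 = 0.8765

0.877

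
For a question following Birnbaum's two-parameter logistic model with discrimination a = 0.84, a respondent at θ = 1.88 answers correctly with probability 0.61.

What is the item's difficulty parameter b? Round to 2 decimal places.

1.35

P(θ) = 1 / (1 + exp(−a(θ − b)))
logit(0.61) = ln(0.61/0.39) = 0.4473
b = θ − logit/(a) = 1.88 − 0.4473/0.8400 = 1.3475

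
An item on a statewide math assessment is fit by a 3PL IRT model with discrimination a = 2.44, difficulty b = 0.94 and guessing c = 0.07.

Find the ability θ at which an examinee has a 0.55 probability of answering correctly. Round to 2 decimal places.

P(θ) = c + (1 − c) · 1 / (1 + exp(−a(θ − b)))
Remove guessing floor: (0.55 − 0.07)/(1 − 0.07) = 0.5161
logit = ln(0.5161/0.4839) = 0.0645
θ = b + logit/(a) = 0.94 + 0.0645/2.4400 = 0.9665

0.97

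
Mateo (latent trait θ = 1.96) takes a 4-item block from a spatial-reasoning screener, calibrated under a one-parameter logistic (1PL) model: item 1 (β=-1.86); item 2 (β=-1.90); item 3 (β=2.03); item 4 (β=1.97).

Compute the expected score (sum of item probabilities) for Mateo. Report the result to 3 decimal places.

2.938

P(θ) = 1 / (1 + exp(−(θ − β)))
P_1 = 1/(1+e^{-3.8200}) = 0.9785
P_2 = 1/(1+e^{-3.8600}) = 0.9794
P_3 = 1/(1+e^{0.0700}) = 0.4825
P_4 = 1/(1+e^{0.0100}) = 0.4975
E[score] = 0.9785 + 0.9794 + 0.4825 + 0.4975 = 2.9379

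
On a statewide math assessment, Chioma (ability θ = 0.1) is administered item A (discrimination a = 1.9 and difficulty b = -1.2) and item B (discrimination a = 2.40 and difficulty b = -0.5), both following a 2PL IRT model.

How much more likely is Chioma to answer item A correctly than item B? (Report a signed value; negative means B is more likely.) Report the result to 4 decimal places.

P(θ) = 1 / (1 + exp(−a(θ − b)))
P_A = 0.9220
P_B = 0.8085
P_A − P_B = 0.1136

0.1136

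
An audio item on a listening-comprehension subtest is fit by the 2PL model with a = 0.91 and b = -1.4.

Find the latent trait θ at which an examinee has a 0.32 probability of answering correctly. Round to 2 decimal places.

P(θ) = 1 / (1 + exp(−a(θ − b)))
logit = ln(0.3200/0.6800) = -0.7538
θ = b + logit/(a) = -1.4 + (-0.7538)/0.9100 = -2.2283

-2.23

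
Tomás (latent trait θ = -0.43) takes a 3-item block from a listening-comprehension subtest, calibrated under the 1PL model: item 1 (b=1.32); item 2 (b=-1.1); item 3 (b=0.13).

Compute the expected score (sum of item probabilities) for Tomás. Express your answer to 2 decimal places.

1.17

P(θ) = 1 / (1 + exp(−(θ − b)))
P_1 = 1/(1+e^{1.7500}) = 0.1480
P_2 = 1/(1+e^{-0.6700}) = 0.6615
P_3 = 1/(1+e^{0.5600}) = 0.3635
E[score] = 0.1480 + 0.6615 + 0.3635 = 1.1731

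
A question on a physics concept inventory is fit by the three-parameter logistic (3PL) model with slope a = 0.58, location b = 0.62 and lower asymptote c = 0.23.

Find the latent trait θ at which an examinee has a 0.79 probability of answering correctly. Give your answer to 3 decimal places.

2.311

P(θ) = c + (1 − c) · 1 / (1 + exp(−a(θ − b)))
Remove guessing floor: (0.79 − 0.23)/(1 − 0.23) = 0.7273
logit = ln(0.7273/0.2727) = 0.9808
θ = b + logit/(a) = 0.62 + 0.9808/0.5800 = 2.3111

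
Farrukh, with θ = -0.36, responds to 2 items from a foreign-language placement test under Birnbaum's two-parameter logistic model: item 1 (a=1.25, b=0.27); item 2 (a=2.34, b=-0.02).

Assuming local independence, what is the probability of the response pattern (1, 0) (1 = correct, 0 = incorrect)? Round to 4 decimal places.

P(θ) = 1 / (1 + exp(−a(θ − b)))
P_1 = 1/(1+e^{0.7875}) = 0.3127
P_2 = 1/(1+e^{0.7956}) = 0.3110
L = P_1 × (1−P_2) = 0.3127 × 0.6890 = 0.21546

0.2155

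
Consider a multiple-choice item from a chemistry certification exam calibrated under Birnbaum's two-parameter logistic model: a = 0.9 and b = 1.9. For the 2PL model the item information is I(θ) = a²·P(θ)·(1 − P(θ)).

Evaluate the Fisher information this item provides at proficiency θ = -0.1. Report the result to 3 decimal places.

P = 1/(1+e^{1.8000}) = 0.1419
P(1−P) = 0.1419 × 0.8581 = 0.1217
I = a² × P(1−P) = 0.9² × 0.1217 = 0.09860

0.099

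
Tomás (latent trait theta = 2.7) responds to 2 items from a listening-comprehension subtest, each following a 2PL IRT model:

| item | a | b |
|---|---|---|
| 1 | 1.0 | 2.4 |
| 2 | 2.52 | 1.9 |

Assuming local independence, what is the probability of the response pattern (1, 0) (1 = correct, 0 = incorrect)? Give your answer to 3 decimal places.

P(theta) = 1 / (1 + exp(−a(theta − b)))
P_1 = 1/(1+e^{-0.3000}) = 0.5744
P_2 = 1/(1+e^{-2.0160}) = 0.8825
L = P_1 × (1−P_2) = 0.5744 × 0.1175 = 0.06752

0.068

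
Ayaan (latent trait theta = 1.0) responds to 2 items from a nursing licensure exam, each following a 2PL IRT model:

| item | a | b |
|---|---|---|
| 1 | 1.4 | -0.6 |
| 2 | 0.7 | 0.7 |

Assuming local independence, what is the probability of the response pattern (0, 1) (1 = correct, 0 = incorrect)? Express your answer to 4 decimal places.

0.0531

P(theta) = 1 / (1 + exp(−a(theta − b)))
P_1 = 1/(1+e^{-2.2400}) = 0.9038
P_2 = 1/(1+e^{-0.2100}) = 0.5523
L = (1−P_1) × P_2 = 0.0962 × 0.5523 = 0.05314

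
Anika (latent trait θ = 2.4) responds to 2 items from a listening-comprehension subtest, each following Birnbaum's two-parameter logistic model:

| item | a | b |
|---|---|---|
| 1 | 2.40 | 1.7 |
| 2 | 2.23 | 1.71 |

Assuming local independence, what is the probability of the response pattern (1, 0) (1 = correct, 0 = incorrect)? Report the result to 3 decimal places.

0.149

P(θ) = 1 / (1 + exp(−a(θ − b)))
P_1 = 1/(1+e^{-1.6800}) = 0.8429
P_2 = 1/(1+e^{-1.5387}) = 0.8233
L = P_1 × (1−P_2) = 0.8429 × 0.1767 = 0.14896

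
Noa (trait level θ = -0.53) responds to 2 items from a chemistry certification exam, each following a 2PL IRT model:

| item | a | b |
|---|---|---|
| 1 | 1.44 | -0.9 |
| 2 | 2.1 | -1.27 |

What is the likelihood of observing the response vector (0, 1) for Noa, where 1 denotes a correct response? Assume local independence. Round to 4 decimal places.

0.3053

P(θ) = 1 / (1 + exp(−a(θ − b)))
P_1 = 1/(1+e^{-0.5328}) = 0.6301
P_2 = 1/(1+e^{-1.5540}) = 0.8255
L = (1−P_1) × P_2 = 0.3699 × 0.8255 = 0.30532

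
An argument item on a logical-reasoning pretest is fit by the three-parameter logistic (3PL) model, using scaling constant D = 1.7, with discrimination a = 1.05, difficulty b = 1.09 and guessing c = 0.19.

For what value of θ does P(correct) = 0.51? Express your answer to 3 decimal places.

0.851

P(θ) = c + (1 − c) · 1 / (1 + exp(−D·a(θ − b)))
Remove guessing floor: (0.51 − 0.19)/(1 − 0.19) = 0.3951
logit = ln(0.3951/0.6049) = -0.4261
θ = b + logit/(1.7·a) = 1.09 + (-0.4261)/1.7850 = 0.8513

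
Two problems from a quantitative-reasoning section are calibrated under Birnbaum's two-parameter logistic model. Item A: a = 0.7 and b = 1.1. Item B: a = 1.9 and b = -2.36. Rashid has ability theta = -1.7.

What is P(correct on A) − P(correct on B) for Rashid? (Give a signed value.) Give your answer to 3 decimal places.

P(theta) = 1 / (1 + exp(−a(theta − b)))
P_A = 0.1235
P_B = 0.7780
P_A − P_B = -0.6545

-0.655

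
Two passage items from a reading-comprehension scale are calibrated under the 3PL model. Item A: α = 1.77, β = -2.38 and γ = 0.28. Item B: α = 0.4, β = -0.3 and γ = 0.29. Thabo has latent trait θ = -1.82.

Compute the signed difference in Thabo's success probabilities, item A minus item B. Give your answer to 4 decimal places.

P(θ) = γ + (1 − γ) · 1 / (1 + exp(−α(θ − β)))
P_A = 0.8051
P_B = 0.5403
P_A − P_B = 0.2648

0.2648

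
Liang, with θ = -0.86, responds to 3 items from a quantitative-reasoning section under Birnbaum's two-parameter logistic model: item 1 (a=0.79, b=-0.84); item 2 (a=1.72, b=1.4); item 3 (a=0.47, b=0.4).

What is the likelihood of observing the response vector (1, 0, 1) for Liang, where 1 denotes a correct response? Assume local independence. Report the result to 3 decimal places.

P(θ) = 1 / (1 + exp(−a(θ − b)))
P_1 = 1/(1+e^{0.0158}) = 0.4961
P_2 = 1/(1+e^{3.8872}) = 0.0201
P_3 = 1/(1+e^{0.5922}) = 0.3561
L = P_1 × (1−P_2) × P_3 = 0.4961 × 0.9799 × 0.3561 = 0.17311

0.173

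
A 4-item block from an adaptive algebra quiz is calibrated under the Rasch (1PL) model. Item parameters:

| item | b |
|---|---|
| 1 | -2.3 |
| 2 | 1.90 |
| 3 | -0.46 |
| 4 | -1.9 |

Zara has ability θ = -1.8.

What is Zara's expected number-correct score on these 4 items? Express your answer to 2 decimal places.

P(θ) = 1 / (1 + exp(−(θ − b)))
P_1 = 1/(1+e^{-0.5000}) = 0.6225
P_2 = 1/(1+e^{3.7000}) = 0.0241
P_3 = 1/(1+e^{1.3400}) = 0.2075
P_4 = 1/(1+e^{-0.1000}) = 0.5250
E[score] = 0.6225 + 0.0241 + 0.2075 + 0.5250 = 1.3791

1.38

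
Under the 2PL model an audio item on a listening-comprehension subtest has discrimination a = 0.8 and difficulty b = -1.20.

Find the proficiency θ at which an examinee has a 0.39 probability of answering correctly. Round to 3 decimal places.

P(θ) = 1 / (1 + exp(−a(θ − b)))
logit = ln(0.3900/0.6100) = -0.4473
θ = b + logit/(a) = -1.20 + (-0.4473)/0.8000 = -1.7591

-1.759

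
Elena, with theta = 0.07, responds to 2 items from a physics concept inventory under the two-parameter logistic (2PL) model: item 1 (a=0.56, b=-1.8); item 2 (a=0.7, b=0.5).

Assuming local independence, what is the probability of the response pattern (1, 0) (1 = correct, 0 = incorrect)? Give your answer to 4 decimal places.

P(theta) = 1 / (1 + exp(−a(theta − b)))
P_1 = 1/(1+e^{-1.0472}) = 0.7402
P_2 = 1/(1+e^{0.3010}) = 0.4253
L = P_1 × (1−P_2) = 0.7402 × 0.5747 = 0.42540

0.4254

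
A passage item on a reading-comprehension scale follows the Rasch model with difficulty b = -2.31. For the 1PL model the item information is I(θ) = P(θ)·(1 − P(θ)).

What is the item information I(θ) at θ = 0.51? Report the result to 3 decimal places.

P = 1/(1+e^{-2.8200}) = 0.9437
P(1−P) = 0.9437 × 0.0563 = 0.0531
I = P(1−P) = 0.05309

0.053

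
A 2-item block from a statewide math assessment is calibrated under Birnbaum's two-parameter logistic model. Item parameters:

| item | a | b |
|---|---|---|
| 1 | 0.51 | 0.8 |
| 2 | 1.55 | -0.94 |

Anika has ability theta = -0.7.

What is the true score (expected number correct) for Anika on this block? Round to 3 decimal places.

0.910

P(theta) = 1 / (1 + exp(−a(theta − b)))
P_1 = 1/(1+e^{0.7650}) = 0.3176
P_2 = 1/(1+e^{-0.3720}) = 0.5919
E[score] = 0.3176 + 0.5919 = 0.9095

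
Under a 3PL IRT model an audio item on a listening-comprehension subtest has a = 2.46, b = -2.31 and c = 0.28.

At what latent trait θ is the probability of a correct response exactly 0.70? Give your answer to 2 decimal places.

P(θ) = c + (1 − c) · 1 / (1 + exp(−a(θ − b)))
Remove guessing floor: (0.70 − 0.28)/(1 − 0.28) = 0.5833
logit = ln(0.5833/0.4167) = 0.3365
θ = b + logit/(a) = -2.31 + 0.3365/2.4600 = -2.1732

-2.17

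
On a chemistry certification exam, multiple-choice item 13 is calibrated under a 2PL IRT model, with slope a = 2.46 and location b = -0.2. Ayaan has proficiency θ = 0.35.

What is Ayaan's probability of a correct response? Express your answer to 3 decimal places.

P(θ) = 1 / (1 + exp(−a(θ − b)))
Exponent: 2.46 × (0.35 − (-0.2)) = 1.3530
1/(1 + e^{-1.3530}) = 0.7946

0.795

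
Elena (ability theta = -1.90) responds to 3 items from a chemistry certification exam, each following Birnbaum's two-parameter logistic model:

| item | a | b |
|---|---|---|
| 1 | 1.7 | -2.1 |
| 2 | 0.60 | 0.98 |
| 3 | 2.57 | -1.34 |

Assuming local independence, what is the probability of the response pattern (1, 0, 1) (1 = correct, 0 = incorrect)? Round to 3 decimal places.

0.095

P(theta) = 1 / (1 + exp(−a(theta − b)))
P_1 = 1/(1+e^{-0.3400}) = 0.5842
P_2 = 1/(1+e^{1.7280}) = 0.1508
P_3 = 1/(1+e^{1.4392}) = 0.1917
L = P_1 × (1−P_2) × P_3 = 0.5842 × 0.8492 × 0.1917 = 0.09508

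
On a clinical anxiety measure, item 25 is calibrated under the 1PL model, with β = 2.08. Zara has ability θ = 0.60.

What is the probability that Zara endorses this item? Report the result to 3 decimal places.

P(θ) = 1 / (1 + exp(−(θ − β)))
Exponent: (0.60 − 2.08) = -1.4800
1/(1 + e^{1.4800}) = 0.1854
P = 0.1854

0.185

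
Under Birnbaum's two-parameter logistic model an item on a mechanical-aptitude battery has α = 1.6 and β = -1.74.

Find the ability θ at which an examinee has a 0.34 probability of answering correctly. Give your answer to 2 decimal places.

-2.15

P(θ) = 1 / (1 + exp(−α(θ − β)))
logit = ln(0.3400/0.6600) = -0.6633
θ = β + logit/(α) = -1.74 + (-0.6633)/1.6000 = -2.1546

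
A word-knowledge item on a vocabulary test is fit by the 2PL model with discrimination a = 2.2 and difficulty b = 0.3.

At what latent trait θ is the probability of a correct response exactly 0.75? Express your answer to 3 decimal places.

0.799

P(θ) = 1 / (1 + exp(−a(θ − b)))
logit = ln(0.7500/0.2500) = 1.0986
θ = b + logit/(a) = 0.3 + 1.0986/2.2000 = 0.7994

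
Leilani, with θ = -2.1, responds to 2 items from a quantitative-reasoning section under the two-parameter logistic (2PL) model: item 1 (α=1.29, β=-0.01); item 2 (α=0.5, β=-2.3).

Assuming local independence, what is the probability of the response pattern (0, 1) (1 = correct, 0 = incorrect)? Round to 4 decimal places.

0.4918

P(θ) = 1 / (1 + exp(−α(θ − β)))
P_1 = 1/(1+e^{2.6961}) = 0.0632
P_2 = 1/(1+e^{-0.1000}) = 0.5250
L = (1−P_1) × P_2 = 0.9368 × 0.5250 = 0.49180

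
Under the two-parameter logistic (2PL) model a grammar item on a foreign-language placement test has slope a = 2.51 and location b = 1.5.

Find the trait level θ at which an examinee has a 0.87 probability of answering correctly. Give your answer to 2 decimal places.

P(θ) = 1 / (1 + exp(−a(θ − b)))
logit = ln(0.8700/0.1300) = 1.9010
θ = b + logit/(a) = 1.5 + 1.9010/2.5100 = 2.2574

2.26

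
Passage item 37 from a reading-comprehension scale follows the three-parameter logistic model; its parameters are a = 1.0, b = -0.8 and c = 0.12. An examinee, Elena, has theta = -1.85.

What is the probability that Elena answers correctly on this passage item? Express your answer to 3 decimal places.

0.348

P(theta) = c + (1 − c) · 1 / (1 + exp(−a(theta − b)))
Exponent: 1.0 × (-1.85 − (-0.8)) = -1.0500
1/(1 + e^{1.0500}) = 0.2592
P = 0.12 + 0.88 × 0.2592 = 0.3481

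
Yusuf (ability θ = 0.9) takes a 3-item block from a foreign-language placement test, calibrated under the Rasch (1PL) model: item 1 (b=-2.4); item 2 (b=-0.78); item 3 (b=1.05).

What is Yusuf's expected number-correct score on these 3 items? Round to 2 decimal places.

P(θ) = 1 / (1 + exp(−(θ − b)))
P_1 = 1/(1+e^{-3.3000}) = 0.9644
P_2 = 1/(1+e^{-1.6800}) = 0.8429
P_3 = 1/(1+e^{0.1500}) = 0.4626
E[score] = 0.9644 + 0.8429 + 0.4626 = 2.2699

2.27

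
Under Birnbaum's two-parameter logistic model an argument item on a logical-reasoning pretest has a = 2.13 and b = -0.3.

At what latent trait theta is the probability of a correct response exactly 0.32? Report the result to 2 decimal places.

-0.65

P(theta) = 1 / (1 + exp(−a(theta − b)))
logit = ln(0.3200/0.6800) = -0.7538
theta = b + logit/(a) = -0.3 + (-0.7538)/2.1300 = -0.6539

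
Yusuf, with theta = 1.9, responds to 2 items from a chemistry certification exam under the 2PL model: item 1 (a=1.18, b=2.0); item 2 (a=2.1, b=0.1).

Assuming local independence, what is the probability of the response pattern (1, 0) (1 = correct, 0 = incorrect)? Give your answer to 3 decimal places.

0.010

P(theta) = 1 / (1 + exp(−a(theta − b)))
P_1 = 1/(1+e^{0.1180}) = 0.4705
P_2 = 1/(1+e^{-3.7800}) = 0.9777
L = P_1 × (1−P_2) = 0.4705 × 0.0223 = 0.01050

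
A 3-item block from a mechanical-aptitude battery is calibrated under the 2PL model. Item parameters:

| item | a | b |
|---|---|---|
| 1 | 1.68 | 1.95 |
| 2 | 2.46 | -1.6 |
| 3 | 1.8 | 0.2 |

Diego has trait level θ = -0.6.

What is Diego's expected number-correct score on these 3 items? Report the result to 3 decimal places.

P(θ) = 1 / (1 + exp(−a(θ − b)))
P_1 = 1/(1+e^{4.2840}) = 0.0136
P_2 = 1/(1+e^{-2.4600}) = 0.9213
P_3 = 1/(1+e^{1.4400}) = 0.1915
E[score] = 0.0136 + 0.9213 + 0.1915 = 1.1264

1.126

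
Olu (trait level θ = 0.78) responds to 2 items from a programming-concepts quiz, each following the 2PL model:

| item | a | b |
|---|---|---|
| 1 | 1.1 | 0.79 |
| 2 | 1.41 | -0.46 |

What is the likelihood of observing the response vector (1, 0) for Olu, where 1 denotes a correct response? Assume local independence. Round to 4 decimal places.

0.0737

P(θ) = 1 / (1 + exp(−a(θ − b)))
P_1 = 1/(1+e^{0.0110}) = 0.4973
P_2 = 1/(1+e^{-1.7484}) = 0.8518
L = P_1 × (1−P_2) = 0.4973 × 0.1482 = 0.07372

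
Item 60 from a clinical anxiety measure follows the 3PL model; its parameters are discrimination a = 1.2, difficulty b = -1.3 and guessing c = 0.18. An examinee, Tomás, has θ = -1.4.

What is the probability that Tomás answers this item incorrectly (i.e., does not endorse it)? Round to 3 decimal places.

P(θ) = c + (1 − c) · 1 / (1 + exp(−a(θ − b)))
Exponent: 1.2 × (-1.4 − (-1.3)) = -0.1200
1/(1 + e^{0.1200}) = 0.4700
P = 0.18 + 0.82 × 0.4700 = 0.5654
P(incorrect) = 1 − 0.5654 = 0.4346

0.435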